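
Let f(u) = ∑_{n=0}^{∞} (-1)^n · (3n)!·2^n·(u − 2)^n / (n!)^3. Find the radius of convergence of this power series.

Apply the ratio test: |a_{n+1}| / |a_n| = (3n+1)·(3n+2)·(3n+3)/(n+1)³ · 2, which tends to 54 as n → ∞.
Thus R = 1/(54) = 1/54.

R = 1/54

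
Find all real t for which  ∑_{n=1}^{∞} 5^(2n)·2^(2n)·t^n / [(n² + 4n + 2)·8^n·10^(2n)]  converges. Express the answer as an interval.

By the ratio test, |a_{n+1}/a_n| = [(n² + 4n + 2)/((n+1)² + 4(n+1) + 2)] · 25·4/(8·100) → 1/8.
Thus R = 1/(1/8) = 8.
At t = 8: the terms are on the order of 1/n², so the series converges absolutely by comparison with the p-series (p = 2 > 1).
Endpoint t = -8: the series is dominated by a constant times Σ 1/n², which converges (p = 2 > 1).

[-8, 8]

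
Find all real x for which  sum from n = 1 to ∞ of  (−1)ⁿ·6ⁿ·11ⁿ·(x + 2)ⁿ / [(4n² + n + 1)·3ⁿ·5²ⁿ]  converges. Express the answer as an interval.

The ratio of consecutive coefficients is [(4n² + n + 1)/(4(n+1)² + (n+1) + 1)] · 6·11/(3·25) → 22/25.
Thus R = 1/(22/25) = 25/22.
At x = -19/22: absolute convergence follows by limit comparison with Σ 1/n².
At x = -69/22: the series is dominated by a constant times Σ 1/n², which converges (p = 2 > 1).

[-69/22, -19/22]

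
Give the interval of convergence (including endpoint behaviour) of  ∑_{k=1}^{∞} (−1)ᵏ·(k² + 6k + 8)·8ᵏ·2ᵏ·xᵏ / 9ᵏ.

(-9/16, 9/16)

Apply the ratio test: |a_{k+1}| / |a_k| = [((k+1)² + 6(k+1) + 8)/(k² + 6k + 8)] · 8·2/9, which tends to 16/9 as k → ∞.
Convergence for |x| · 16/9 < 1, i.e. |x| < 9/16. So R = 9/16.
Endpoint x = 9/16: the terms have absolute value of order k², which does not tend to 0, so the series diverges by the divergence test.
At x = -9/16: the terms do not tend to 0, so the series diverges.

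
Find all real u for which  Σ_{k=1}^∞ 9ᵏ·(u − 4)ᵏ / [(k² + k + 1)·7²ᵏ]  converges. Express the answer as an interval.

Ratio test: |a_{k+1}/a_k| = [(k² + k + 1)/((k+1)² + (k+1) + 1)] · 9/49 → 9/49 as k → ∞.
Hence the series converges for |u − 4| < 1/(9/49) = 49/9, so the radius of convergence is 49/9.
When u = 85/9, the series is dominated by a constant times Σ 1/k², which converges (p = 2 > 1).
Check u = -13/9: absolute convergence follows by limit comparison with Σ 1/k².

[-13/9, 85/9]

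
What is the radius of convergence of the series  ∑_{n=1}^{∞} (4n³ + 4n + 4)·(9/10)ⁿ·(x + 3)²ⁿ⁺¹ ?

By the ratio test, |a_{n+1}/a_n| = [(4(n+1)³ + 4(n+1) + 4)/(4n³ + 4n + 4)] · 9/10 → 9/10.
Successive powers of (x + 3) differ by 2, so the series converges when |x + 3|² · 9/10 < 1, i.e. |x + 3| < √(10/9). So R = √10/3.

R = √10/3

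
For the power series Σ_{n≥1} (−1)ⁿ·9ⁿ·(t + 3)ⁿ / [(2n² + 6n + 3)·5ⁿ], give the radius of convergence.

By the ratio test, |a_{n+1}/a_n| = [(2n² + 6n + 3)/(2(n+1)² + 6(n+1) + 3)] · 9/5 → 9/5.
Convergence for |t + 3| · 9/5 < 1, i.e. |t + 3| < 5/9. So R = 5/9.

R = 5/9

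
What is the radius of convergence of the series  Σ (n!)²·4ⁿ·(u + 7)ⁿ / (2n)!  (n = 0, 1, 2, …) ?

R = 1

The ratio of consecutive coefficients is (n+1)²/[(2n+1)·(2n+2)] · 4 → 1.
So the series converges when |u + 7| < 1 and diverges when |u + 7| > 1; R = 1.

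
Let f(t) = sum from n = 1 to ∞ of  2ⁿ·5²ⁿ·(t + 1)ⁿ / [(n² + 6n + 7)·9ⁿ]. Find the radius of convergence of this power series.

The ratio of consecutive coefficients is [(n² + 6n + 7)/((n+1)² + 6(n+1) + 7)] · 2·25/9 → 50/9.
Hence the series converges for |t + 1| < 1/(50/9) = 9/50, so the radius of convergence is 9/50.

R = 9/50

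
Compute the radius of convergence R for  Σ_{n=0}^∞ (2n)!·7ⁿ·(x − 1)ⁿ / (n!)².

Apply the ratio test: |a_{n+1}| / |a_n| = (2n+1)·(2n+2)/(n+1)² · 7, which tends to 28 as n → ∞.
The series converges when 28 · |x − 1| < 1, giving R = 1/28.

R = 1/28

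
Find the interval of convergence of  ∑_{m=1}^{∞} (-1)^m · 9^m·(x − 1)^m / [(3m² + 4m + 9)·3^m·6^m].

The ratio of consecutive coefficients is [(3m² + 4m + 9)/(3(m+1)² + 4(m+1) + 9)] · 9/(3·6) → 1/2.
Thus R = 1/(1/2) = 2.
When x = 3, the terms are on the order of 1/m², so the series converges absolutely by comparison with the p-series (p = 2 > 1).
When x = -1, the terms are on the order of 1/m², so the series converges absolutely by comparison with the p-series (p = 2 > 1).

[-1, 3]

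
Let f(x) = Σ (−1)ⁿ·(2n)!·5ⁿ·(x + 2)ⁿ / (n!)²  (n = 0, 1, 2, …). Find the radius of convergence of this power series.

Ratio test: |a_{n+1}/a_n| = (2n+1)·(2n+2)/(n+1)² · 5 → 20 as n → ∞.
Hence the series converges for |x + 2| < 1/(20) = 1/20, so the radius of convergence is 1/20.

R = 1/20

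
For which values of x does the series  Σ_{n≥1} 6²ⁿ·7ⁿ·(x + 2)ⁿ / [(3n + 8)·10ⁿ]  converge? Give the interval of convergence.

[-257/126, -247/126)

Ratio test: |a_{n+1}/a_n| = [(3n + 8)/(3(n+1) + 8)] · 36·7/10 → 126/5 as n → ∞.
Hence the series converges for |x + 2| < 1/(126/5) = 5/126, so the radius of convergence is 5/126.
Check x = -247/126: the terms behave like c/n; limit comparison with the harmonic series gives divergence.
Endpoint x = -257/126: the terms alternate in sign and decrease monotonically to 0 in absolute value (size ~ c/n), so the alternating series test gives convergence.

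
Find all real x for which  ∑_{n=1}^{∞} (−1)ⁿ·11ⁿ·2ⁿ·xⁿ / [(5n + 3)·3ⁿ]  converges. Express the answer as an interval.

(-3/22, 3/22]

By the ratio test, |a_{n+1}/a_n| = [(5n + 3)/(5(n+1) + 3)] · 11·2/3 → 22/3.
Thus R = 1/(22/3) = 3/22.
Endpoint x = 3/22: the terms alternate in sign and decrease monotonically to 0 in absolute value (size ~ c/n), so the alternating series test gives convergence.
At x = -3/22: the terms are asymptotic to a nonzero constant times 1/n, so the series diverges by limit comparison with Σ 1/n.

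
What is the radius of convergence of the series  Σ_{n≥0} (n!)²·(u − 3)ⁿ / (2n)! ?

R = 4

The ratio of consecutive coefficients is (n+1)²/[(2n+1)·(2n+2)] → 1/4.
The series converges when 1/4 · |u − 3| < 1, giving R = 4.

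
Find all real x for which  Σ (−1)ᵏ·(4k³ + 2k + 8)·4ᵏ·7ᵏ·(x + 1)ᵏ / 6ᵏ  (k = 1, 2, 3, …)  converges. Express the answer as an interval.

(-17/14, -11/14)

Ratio test: |a_{k+1}/a_k| = [(4(k+1)³ + 2(k+1) + 8)/(4k³ + 2k + 8)] · 4·7/6 → 14/3 as k → ∞.
Thus R = 1/(14/3) = 3/14.
When x = -11/14, the terms do not tend to 0, so the series diverges.
At x = -17/14: the terms do not tend to 0, so the series diverges.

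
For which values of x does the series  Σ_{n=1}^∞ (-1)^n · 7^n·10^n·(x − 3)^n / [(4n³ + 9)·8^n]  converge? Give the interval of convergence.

[101/35, 109/35]

Apply the ratio test: |a_{n+1}| / |a_n| = [(4n³ + 9)/(4(n+1)³ + 9)] · 7·10/8, which tends to 35/4 as n → ∞.
Hence the series converges for |x − 3| < 1/(35/4) = 4/35, so the radius of convergence is 4/35.
When x = 109/35, the series is dominated by a constant times Σ 1/n³, which converges (p = 3 > 1).
At x = 101/35: absolute convergence follows by limit comparison with Σ 1/n³.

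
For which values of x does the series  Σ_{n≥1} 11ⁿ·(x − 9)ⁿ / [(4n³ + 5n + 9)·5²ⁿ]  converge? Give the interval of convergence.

[74/11, 124/11]

The ratio of consecutive coefficients is [(4n³ + 5n + 9)/(4(n+1)³ + 5(n+1) + 9)] · 11/25 → 11/25.
The series converges when 11/25 · |x − 9| < 1, giving R = 25/11.
Endpoint x = 124/11: the terms are on the order of 1/n³, so the series converges absolutely by comparison with the p-series (p = 3 > 1).
Endpoint x = 74/11: the terms are on the order of 1/n³, so the series converges absolutely by comparison with the p-series (p = 3 > 1).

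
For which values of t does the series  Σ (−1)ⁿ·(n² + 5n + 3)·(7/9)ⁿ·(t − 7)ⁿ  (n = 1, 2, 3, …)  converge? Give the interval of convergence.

Apply the ratio test: |a_{n+1}| / |a_n| = [((n+1)² + 5(n+1) + 3)/(n² + 5n + 3)] · 7/9, which tends to 7/9 as n → ∞.
The series converges when 7/9 · |t − 7| < 1, giving R = 9/7.
At t = 58/7: the n-th term does not approach 0; divergence by the term test.
When t = 40/7, the n-th term does not approach 0; divergence by the term test.

(40/7, 58/7)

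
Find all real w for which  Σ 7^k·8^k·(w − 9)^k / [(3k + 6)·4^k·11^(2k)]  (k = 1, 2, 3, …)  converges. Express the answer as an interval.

[5/14, 247/14)

Ratio test: |a_{k+1}/a_k| = [(3k + 6)/(3(k+1) + 6)] · 7·8/(4·121) → 14/121 as k → ∞.
Thus R = 1/(14/121) = 121/14.
Endpoint w = 247/14: the terms are asymptotic to a nonzero constant times 1/k, so the series diverges by limit comparison with Σ 1/k.
At w = 5/14: convergence follows from the alternating series test (terms decrease monotonically to 0).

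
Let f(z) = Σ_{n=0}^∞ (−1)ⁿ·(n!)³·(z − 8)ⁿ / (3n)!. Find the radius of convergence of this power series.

R = 27

Apply the ratio test: |a_{n+1}| / |a_n| = (n+1)³/[(3n+1)·(3n+2)·(3n+3)], which tends to 1/27 as n → ∞.
Convergence for |z − 8| · 1/27 < 1, i.e. |z − 8| < 27. So R = 27.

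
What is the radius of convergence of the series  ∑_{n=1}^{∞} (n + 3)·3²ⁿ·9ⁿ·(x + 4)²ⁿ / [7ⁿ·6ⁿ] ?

By the ratio test, |a_{n+1}/a_n| = [((n+1) + 3)/(n + 3)] · 9·9/(7·6) → 27/14.
Since the exponent of (x + 4) increases by 2 each term, convergence requires |x + 4|² < 14/27, hence R = √42/9.

R = √42/9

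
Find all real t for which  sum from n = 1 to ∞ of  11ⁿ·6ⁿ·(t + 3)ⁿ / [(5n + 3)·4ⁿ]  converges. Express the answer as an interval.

[-101/33, -97/33)

By the ratio test, |a_{n+1}/a_n| = [(5n + 3)/(5(n+1) + 3)] · 11·6/4 → 33/2.
Thus R = 1/(33/2) = 2/33.
Check t = -97/33: the terms behave like c/n; limit comparison with the harmonic series gives divergence.
Endpoint t = -101/33: an alternating series whose terms decrease to 0 in absolute value, so it converges by the Leibniz criterion.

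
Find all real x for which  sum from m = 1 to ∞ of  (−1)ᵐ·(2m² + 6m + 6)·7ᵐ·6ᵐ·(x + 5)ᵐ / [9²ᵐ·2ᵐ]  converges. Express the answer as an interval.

(-62/7, -8/7)

Apply the ratio test: |a_{m+1}| / |a_m| = [(2(m+1)² + 6(m+1) + 6)/(2m² + 6m + 6)] · 7·6/(81·2), which tends to 7/27 as m → ∞.
Thus R = 1/(7/27) = 27/7.
Endpoint x = -8/7: the m-th term does not approach 0; divergence by the term test.
Check x = -62/7: the terms do not tend to 0, so the series diverges.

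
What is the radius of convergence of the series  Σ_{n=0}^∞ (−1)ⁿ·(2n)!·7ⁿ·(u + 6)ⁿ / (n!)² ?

R = 1/28

By the ratio test, |a_{n+1}/a_n| = (2n+1)·(2n+2)/(n+1)² · 7 → 28.
Convergence for |u + 6| · 28 < 1, i.e. |u + 6| < 1/28. So R = 1/28.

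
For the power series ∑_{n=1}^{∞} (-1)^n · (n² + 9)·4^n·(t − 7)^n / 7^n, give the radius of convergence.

Apply the ratio test: |a_{n+1}| / |a_n| = [((n+1)² + 9)/(n² + 9)] · 4/7, which tends to 4/7 as n → ∞.
Hence the series converges for |t − 7| < 1/(4/7) = 7/4, so the radius of convergence is 7/4.

R = 7/4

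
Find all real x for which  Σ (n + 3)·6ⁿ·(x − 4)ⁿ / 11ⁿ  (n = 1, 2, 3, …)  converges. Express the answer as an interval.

(13/6, 35/6)

The ratio of consecutive coefficients is [((n+1) + 3)/(n + 3)] · 6/11 → 6/11.
The series converges when 6/11 · |x − 4| < 1, giving R = 11/6.
Check x = 35/6: the terms have absolute value of order n, which does not tend to 0, so the series diverges by the divergence test.
Check x = 13/6: the terms have absolute value of order n, which does not tend to 0, so the series diverges by the divergence test.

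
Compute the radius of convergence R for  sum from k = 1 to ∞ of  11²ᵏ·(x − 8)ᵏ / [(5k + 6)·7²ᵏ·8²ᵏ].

R = 3136/121

Apply the ratio test: |a_{k+1}| / |a_k| = [(5k + 6)/(5(k+1) + 6)] · 121/(49·64), which tends to 121/3136 as k → ∞.
Hence the series converges for |x − 8| < 1/(121/3136) = 3136/121, so the radius of convergence is 3136/121.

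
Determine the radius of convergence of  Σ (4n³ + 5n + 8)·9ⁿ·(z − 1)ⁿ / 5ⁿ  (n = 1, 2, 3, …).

R = 5/9

Ratio test: |a_{n+1}/a_n| = [(4(n+1)³ + 5(n+1) + 8)/(4n³ + 5n + 8)] · 9/5 → 9/5 as n → ∞.
Hence the series converges for |z − 1| < 1/(9/5) = 5/9, so the radius of convergence is 5/9.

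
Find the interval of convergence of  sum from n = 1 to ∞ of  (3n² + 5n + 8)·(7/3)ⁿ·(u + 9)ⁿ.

Apply the ratio test: |a_{n+1}| / |a_n| = [(3(n+1)² + 5(n+1) + 8)/(3n² + 5n + 8)] · 7/3, which tends to 7/3 as n → ∞.
Thus R = 1/(7/3) = 3/7.
Check u = -60/7: the n-th term does not approach 0; divergence by the term test.
At u = -66/7: the terms do not tend to 0, so the series diverges.

(-66/7, -60/7)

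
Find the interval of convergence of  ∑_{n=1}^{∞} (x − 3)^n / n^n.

(−∞, ∞)

Root test: |a_n|^(1/n) = 1/n → 0.
Since the n-th root of |a_n| tends to 0, the series converges for all real x; R = ∞.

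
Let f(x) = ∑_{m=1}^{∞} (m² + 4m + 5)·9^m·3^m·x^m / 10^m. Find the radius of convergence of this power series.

The ratio of consecutive coefficients is [((m+1)² + 4(m+1) + 5)/(m² + 4m + 5)] · 9·3/10 → 27/10.
Thus R = 1/(27/10) = 10/27.

R = 10/27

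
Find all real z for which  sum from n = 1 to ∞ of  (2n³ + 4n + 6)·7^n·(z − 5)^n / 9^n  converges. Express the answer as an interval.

(26/7, 44/7)

Ratio test: |a_{n+1}/a_n| = [(2(n+1)³ + 4(n+1) + 6)/(2n³ + 4n + 6)] · 7/9 → 7/9 as n → ∞.
Thus R = 1/(7/9) = 9/7.
Endpoint z = 44/7: the terms have absolute value of order n³, which does not tend to 0, so the series diverges by the divergence test.
Endpoint z = 26/7: the terms do not tend to 0, so the series diverges.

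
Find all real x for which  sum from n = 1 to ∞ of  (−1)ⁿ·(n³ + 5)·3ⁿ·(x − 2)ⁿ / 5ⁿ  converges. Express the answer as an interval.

(1/3, 11/3)

The ratio of consecutive coefficients is [((n+1)³ + 5)/(n³ + 5)] · 3/5 → 3/5.
Hence the series converges for |x − 2| < 1/(3/5) = 5/3, so the radius of convergence is 5/3.
At x = 11/3: the terms do not tend to 0, so the series diverges.
When x = 1/3, the n-th term does not approach 0; divergence by the term test.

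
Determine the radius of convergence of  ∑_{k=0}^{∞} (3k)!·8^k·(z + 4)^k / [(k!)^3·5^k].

The ratio of consecutive coefficients is (3k+1)·(3k+2)·(3k+3)/(k+1)³ · 8/5 → 216/5.
Convergence for |z + 4| · 216/5 < 1, i.e. |z + 4| < 5/216. So R = 5/216.

R = 5/216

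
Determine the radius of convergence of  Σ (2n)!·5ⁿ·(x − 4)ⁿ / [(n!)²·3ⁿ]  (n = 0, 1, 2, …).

R = 3/20

By the ratio test, |a_{n+1}/a_n| = (2n+1)·(2n+2)/(n+1)² · 5/3 → 20/3.
Thus R = 1/(20/3) = 3/20.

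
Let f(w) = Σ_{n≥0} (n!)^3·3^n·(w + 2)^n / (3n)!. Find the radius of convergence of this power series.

R = 9

Ratio test: |a_{n+1}/a_n| = (n+1)³/[(3n+1)·(3n+2)·(3n+3)] · 3 → 1/9 as n → ∞.
Convergence for |w + 2| · 1/9 < 1, i.e. |w + 2| < 9. So R = 9.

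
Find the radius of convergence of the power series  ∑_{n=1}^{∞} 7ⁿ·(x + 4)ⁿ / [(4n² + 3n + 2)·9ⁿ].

R = 9/7

The ratio of consecutive coefficients is [(4n² + 3n + 2)/(4(n+1)² + 3(n+1) + 2)] · 7/9 → 7/9.
Hence the series converges for |x + 4| < 1/(7/9) = 9/7, so the radius of convergence is 9/7.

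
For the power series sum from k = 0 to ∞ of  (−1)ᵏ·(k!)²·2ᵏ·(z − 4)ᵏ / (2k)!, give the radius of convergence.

R = 2

Apply the ratio test: |a_{k+1}| / |a_k| = (k+1)²/[(2k+1)·(2k+2)] · 2, which tends to 1/2 as k → ∞.
Convergence for |z − 4| · 1/2 < 1, i.e. |z − 4| < 2. So R = 2.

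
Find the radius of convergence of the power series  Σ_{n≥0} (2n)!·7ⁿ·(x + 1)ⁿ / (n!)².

Apply the ratio test: |a_{n+1}| / |a_n| = (2n+1)·(2n+2)/(n+1)² · 7, which tends to 28 as n → ∞.
Hence the series converges for |x + 1| < 1/(28) = 1/28, so the radius of convergence is 1/28.

R = 1/28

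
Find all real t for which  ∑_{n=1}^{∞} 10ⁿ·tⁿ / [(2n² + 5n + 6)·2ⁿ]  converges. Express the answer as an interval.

[-1/5, 1/5]

Apply the ratio test: |a_{n+1}| / |a_n| = [(2n² + 5n + 6)/(2(n+1)² + 5(n+1) + 6)] · 10/2, which tends to 5 as n → ∞.
Convergence for |t| · 5 < 1, i.e. |t| < 1/5. So R = 1/5.
At t = 1/5: the terms are on the order of 1/n², so the series converges absolutely by comparison with the p-series (p = 2 > 1).
When t = -1/5, the series is dominated by a constant times Σ 1/n², which converges (p = 2 > 1).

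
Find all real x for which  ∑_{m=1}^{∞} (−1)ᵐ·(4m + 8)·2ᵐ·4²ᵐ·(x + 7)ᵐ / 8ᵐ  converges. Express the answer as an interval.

(-29/4, -27/4)

The ratio of consecutive coefficients is [(4(m+1) + 8)/(4m + 8)] · 2·16/8 → 4.
Hence the series converges for |x + 7| < 1/(4) = 1/4, so the radius of convergence is 1/4.
At x = -27/4: the terms do not tend to 0, so the series diverges.
When x = -29/4, the terms have absolute value of order m, which does not tend to 0, so the series diverges by the divergence test.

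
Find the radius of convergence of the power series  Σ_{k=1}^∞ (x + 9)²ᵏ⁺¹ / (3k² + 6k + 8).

R = 1

By the ratio test, |a_{k+1}/a_k| = (3k² + 6k + 8)/(3(k+1)² + 6(k+1) + 8) → 1.
Since the exponent of (x + 9) increases by 2 each term, convergence requires |x + 9|² < 1, hence R = 1.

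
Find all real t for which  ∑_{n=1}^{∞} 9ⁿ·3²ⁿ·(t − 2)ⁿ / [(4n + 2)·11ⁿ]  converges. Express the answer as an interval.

By the ratio test, |a_{n+1}/a_n| = [(4n + 2)/(4(n+1) + 2)] · 9·9/11 → 81/11.
The series converges when 81/11 · |t − 2| < 1, giving R = 11/81.
At t = 173/81: the terms behave like c/n; limit comparison with the harmonic series gives divergence.
When t = 151/81, convergence follows from the alternating series test (terms decrease monotonically to 0).

[151/81, 173/81)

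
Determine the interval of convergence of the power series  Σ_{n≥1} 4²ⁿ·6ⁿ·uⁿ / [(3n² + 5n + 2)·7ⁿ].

The ratio of consecutive coefficients is [(3n² + 5n + 2)/(3(n+1)² + 5(n+1) + 2)] · 16·6/7 → 96/7.
The series converges when 96/7 · |u| < 1, giving R = 7/96.
Check u = 7/96: the terms are on the order of 1/n², so the series converges absolutely by comparison with the p-series (p = 2 > 1).
Check u = -7/96: the series is dominated by a constant times Σ 1/n², which converges (p = 2 > 1).

[-7/96, 7/96]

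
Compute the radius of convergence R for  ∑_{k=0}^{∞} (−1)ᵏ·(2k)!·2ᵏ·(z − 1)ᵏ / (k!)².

R = 1/8

Apply the ratio test: |a_{k+1}| / |a_k| = (2k+1)·(2k+2)/(k+1)² · 2, which tends to 8 as k → ∞.
Thus R = 1/(8) = 1/8.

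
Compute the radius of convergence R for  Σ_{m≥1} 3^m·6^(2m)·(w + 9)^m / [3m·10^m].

R = 5/54

By the ratio test, |a_{m+1}/a_m| = [3m/3(m+1)] · 3·36/10 → 54/5.
Convergence for |w + 9| · 54/5 < 1, i.e. |w + 9| < 5/54. So R = 5/54.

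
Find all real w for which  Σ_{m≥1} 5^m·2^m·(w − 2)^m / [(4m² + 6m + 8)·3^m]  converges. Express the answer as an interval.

[17/10, 23/10]

Apply the ratio test: |a_{m+1}| / |a_m| = [(4m² + 6m + 8)/(4(m+1)² + 6(m+1) + 8)] · 5·2/3, which tends to 10/3 as m → ∞.
The series converges when 10/3 · |w − 2| < 1, giving R = 3/10.
Check w = 23/10: absolute convergence follows by limit comparison with Σ 1/m².
At w = 17/10: the series is dominated by a constant times Σ 1/m², which converges (p = 2 > 1).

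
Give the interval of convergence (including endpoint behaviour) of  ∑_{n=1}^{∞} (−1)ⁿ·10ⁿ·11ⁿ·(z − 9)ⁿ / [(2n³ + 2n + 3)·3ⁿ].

[987/110, 993/110]

Apply the ratio test: |a_{n+1}| / |a_n| = [(2n³ + 2n + 3)/(2(n+1)³ + 2(n+1) + 3)] · 10·11/3, which tends to 110/3 as n → ∞.
Hence the series converges for |z − 9| < 1/(110/3) = 3/110, so the radius of convergence is 3/110.
Endpoint z = 993/110: the terms are on the order of 1/n³, so the series converges absolutely by comparison with the p-series (p = 3 > 1).
At z = 987/110: absolute convergence follows by limit comparison with Σ 1/n³.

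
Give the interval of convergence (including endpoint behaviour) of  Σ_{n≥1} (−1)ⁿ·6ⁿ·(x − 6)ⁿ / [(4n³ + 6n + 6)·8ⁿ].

Apply the ratio test: |a_{n+1}| / |a_n| = [(4n³ + 6n + 6)/(4(n+1)³ + 6(n+1) + 6)] · 6/8, which tends to 3/4 as n → ∞.
Convergence for |x − 6| · 3/4 < 1, i.e. |x − 6| < 4/3. So R = 4/3.
Check x = 22/3: the series is dominated by a constant times Σ 1/n³, which converges (p = 3 > 1).
When x = 14/3, absolute convergence follows by limit comparison with Σ 1/n³.

[14/3, 22/3]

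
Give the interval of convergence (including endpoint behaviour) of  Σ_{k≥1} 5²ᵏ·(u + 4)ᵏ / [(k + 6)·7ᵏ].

The ratio of consecutive coefficients is [(k + 6)/((k+1) + 6)] · 25/7 → 25/7.
Hence the series converges for |u + 4| < 1/(25/7) = 7/25, so the radius of convergence is 7/25.
Endpoint u = -93/25: the terms are asymptotic to a nonzero constant times 1/k, so the series diverges by limit comparison with Σ 1/k.
Endpoint u = -107/25: the terms alternate in sign and decrease monotonically to 0 in absolute value (size ~ c/k), so the alternating series test gives convergence.

[-107/25, -93/25)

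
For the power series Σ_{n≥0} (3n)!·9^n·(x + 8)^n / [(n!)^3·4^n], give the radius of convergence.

R = 4/243

By the ratio test, |a_{n+1}/a_n| = (3n+1)·(3n+2)·(3n+3)/(n+1)³ · 9/4 → 243/4.
Convergence for |x + 8| · 243/4 < 1, i.e. |x + 8| < 4/243. So R = 4/243.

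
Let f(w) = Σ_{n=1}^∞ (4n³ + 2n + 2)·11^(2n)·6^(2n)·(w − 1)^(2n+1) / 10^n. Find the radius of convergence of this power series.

R = √10/66

The ratio of consecutive coefficients is [(4(n+1)³ + 2(n+1) + 2)/(4n³ + 2n + 2)] · 121·36/10 → 2178/5.
Successive powers of (w − 1) differ by 2, so the series converges when |w − 1|² · 2178/5 < 1, i.e. |w − 1| < √(5/2178). So R = √10/66.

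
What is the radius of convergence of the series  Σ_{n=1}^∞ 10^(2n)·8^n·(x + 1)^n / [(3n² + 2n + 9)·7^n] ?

R = 7/800

The ratio of consecutive coefficients is [(3n² + 2n + 9)/(3(n+1)² + 2(n+1) + 9)] · 100·8/7 → 800/7.
The series converges when 800/7 · |x + 1| < 1, giving R = 7/800.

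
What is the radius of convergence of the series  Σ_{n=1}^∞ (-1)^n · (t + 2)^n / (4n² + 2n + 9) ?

R = 1

Ratio test: |a_{n+1}/a_n| = (4n² + 2n + 9)/(4(n+1)² + 2(n+1) + 9) → 1 as n → ∞.
Convergence for |t + 2| < 1, so R = 1.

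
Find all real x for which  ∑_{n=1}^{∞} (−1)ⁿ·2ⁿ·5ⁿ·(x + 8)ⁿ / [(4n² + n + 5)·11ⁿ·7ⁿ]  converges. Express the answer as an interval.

The ratio of consecutive coefficients is [(4n² + n + 5)/(4(n+1)² + (n+1) + 5)] · 2·5/(11·7) → 10/77.
The series converges when 10/77 · |x + 8| < 1, giving R = 77/10.
When x = -3/10, the series is dominated by a constant times Σ 1/n², which converges (p = 2 > 1).
When x = -157/10, the series is dominated by a constant times Σ 1/n², which converges (p = 2 > 1).

[-157/10, -3/10]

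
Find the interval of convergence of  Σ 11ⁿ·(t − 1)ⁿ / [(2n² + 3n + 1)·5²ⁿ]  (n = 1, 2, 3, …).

[-14/11, 36/11]

Apply the ratio test: |a_{n+1}| / |a_n| = [(2n² + 3n + 1)/(2(n+1)² + 3(n+1) + 1)] · 11/25, which tends to 11/25 as n → ∞.
Hence the series converges for |t − 1| < 1/(11/25) = 25/11, so the radius of convergence is 25/11.
Check t = 36/11: the series is dominated by a constant times Σ 1/n², which converges (p = 2 > 1).
At t = -14/11: absolute convergence follows by limit comparison with Σ 1/n².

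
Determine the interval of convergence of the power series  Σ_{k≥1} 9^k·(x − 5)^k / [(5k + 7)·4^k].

Apply the ratio test: |a_{k+1}| / |a_k| = [(5k + 7)/(5(k+1) + 7)] · 9/4, which tends to 9/4 as k → ∞.
The series converges when 9/4 · |x − 5| < 1, giving R = 4/9.
Endpoint x = 49/9: the terms are asymptotic to a nonzero constant times 1/k, so the series diverges by limit comparison with Σ 1/k.
Check x = 41/9: an alternating series whose terms decrease to 0 in absolute value, so it converges by the Leibniz criterion.

[41/9, 49/9)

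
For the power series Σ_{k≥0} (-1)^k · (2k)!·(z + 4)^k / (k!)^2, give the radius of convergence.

R = 1/4

By the ratio test, |a_{k+1}/a_k| = (2k+1)·(2k+2)/(k+1)² → 4.
Convergence for |z + 4| · 4 < 1, i.e. |z + 4| < 1/4. So R = 1/4.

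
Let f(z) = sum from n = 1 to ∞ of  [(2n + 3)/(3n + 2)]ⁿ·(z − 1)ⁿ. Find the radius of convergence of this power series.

By the Cauchy root test, |a_n|^(1/n) = (2n + 3)/(3n + 2) → 2/3.
The series converges when 2/3 · |z − 1| < 1, giving R = 3/2.

R = 3/2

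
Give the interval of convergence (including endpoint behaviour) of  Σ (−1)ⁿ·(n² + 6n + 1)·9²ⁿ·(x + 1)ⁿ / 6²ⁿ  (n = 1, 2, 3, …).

Apply the ratio test: |a_{n+1}| / |a_n| = [((n+1)² + 6(n+1) + 1)/(n² + 6n + 1)] · 81/36, which tends to 9/4 as n → ∞.
Thus R = 1/(9/4) = 4/9.
When x = -5/9, the terms have absolute value of order n², which does not tend to 0, so the series diverges by the divergence test.
Check x = -13/9: the n-th term does not approach 0; divergence by the term test.

(-13/9, -5/9)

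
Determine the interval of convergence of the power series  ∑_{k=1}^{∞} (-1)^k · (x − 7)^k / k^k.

Root test: |a_k|^(1/k) = 1/k → 0.
Since the k-th root of |a_k| tends to 0, the series converges for all real x; R = ∞.

(−∞, ∞)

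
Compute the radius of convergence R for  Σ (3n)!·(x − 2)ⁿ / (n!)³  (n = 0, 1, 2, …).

The ratio of consecutive coefficients is (3n+1)·(3n+2)·(3n+3)/(n+1)³ → 27.
Convergence for |x − 2| · 27 < 1, i.e. |x − 2| < 1/27. So R = 1/27.

R = 1/27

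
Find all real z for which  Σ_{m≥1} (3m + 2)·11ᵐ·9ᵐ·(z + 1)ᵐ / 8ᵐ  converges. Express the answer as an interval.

The ratio of consecutive coefficients is [(3(m+1) + 2)/(3m + 2)] · 11·9/8 → 99/8.
Convergence for |z + 1| · 99/8 < 1, i.e. |z + 1| < 8/99. So R = 8/99.
At z = -91/99: the terms have absolute value of order m, which does not tend to 0, so the series diverges by the divergence test.
Endpoint z = -107/99: the terms have absolute value of order m, which does not tend to 0, so the series diverges by the divergence test.

(-107/99, -91/99)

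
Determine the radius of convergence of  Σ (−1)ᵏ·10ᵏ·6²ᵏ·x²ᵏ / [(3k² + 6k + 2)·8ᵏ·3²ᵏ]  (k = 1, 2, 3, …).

R = √5/5

Apply the ratio test: |a_{k+1}| / |a_k| = [(3k² + 6k + 2)/(3(k+1)² + 6(k+1) + 2)] · 10·36/(8·9), which tends to 5 as k → ∞.
Since the exponent of x increases by 2 each term, convergence requires |x|² < 1/5, hence R = √5/5.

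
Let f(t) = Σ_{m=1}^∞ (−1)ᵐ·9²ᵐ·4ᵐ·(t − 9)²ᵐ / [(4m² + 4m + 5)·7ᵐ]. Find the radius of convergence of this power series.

R = √7/18

Apply the ratio test: |a_{m+1}| / |a_m| = [(4m² + 4m + 5)/(4(m+1)² + 4(m+1) + 5)] · 81·4/7, which tends to 324/7 as m → ∞.
Since the exponent of (t − 9) increases by 2 each term, convergence requires |t − 9|² < 7/324, hence R = √7/18.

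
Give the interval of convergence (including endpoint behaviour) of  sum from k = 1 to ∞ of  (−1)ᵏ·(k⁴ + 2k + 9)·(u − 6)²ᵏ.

The ratio of consecutive coefficients is ((k+1)⁴ + 2(k+1) + 9)/(k⁴ + 2k + 9) → 1.
Successive powers of (u − 6) differ by 2, so the series converges when |u − 6|² · 1 < 1, i.e. |u − 6| < √(1) = 1. So R = 1.
Check u = 7: the terms have absolute value of order k⁴, which does not tend to 0, so the series diverges by the divergence test.
Endpoint u = 5: the terms have absolute value of order k⁴, which does not tend to 0, so the series diverges by the divergence test.

(5, 7)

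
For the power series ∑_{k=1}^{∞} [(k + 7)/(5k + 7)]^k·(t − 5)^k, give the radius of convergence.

R = 5

By the Cauchy root test, |a_k|^(1/k) = (k + 7)/(5k + 7) → 1/5.
Hence the series converges for |t − 5| < 1/(1/5) = 5, so the radius of convergence is 5.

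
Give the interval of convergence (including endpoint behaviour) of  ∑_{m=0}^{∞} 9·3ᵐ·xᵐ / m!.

Apply the ratio test: |a_{m+1}| / |a_m| = 9/9 · 3 · 1/(m+1), which tends to 0 as m → ∞.
The limit is 0, so the series converges for all x; R = ∞.

(−∞, ∞)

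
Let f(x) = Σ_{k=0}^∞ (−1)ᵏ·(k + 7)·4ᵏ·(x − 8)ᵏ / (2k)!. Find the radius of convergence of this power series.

Apply the ratio test: |a_{k+1}| / |a_k| = ((k+1) + 7)/(k + 7) · 4 · 1/[(2k+1)·(2k+2)], which tends to 0 as k → ∞.
The limit is 0, so the series converges for all x; R = ∞.

R = ∞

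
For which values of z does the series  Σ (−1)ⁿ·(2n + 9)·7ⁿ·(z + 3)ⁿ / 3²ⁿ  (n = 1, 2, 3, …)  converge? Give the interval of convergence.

(-30/7, -12/7)

The ratio of consecutive coefficients is [(2(n+1) + 9)/(2n + 9)] · 7/9 → 7/9.
Hence the series converges for |z + 3| < 1/(7/9) = 9/7, so the radius of convergence is 9/7.
When z = -12/7, the terms have absolute value of order n, which does not tend to 0, so the series diverges by the divergence test.
Check z = -30/7: the terms have absolute value of order n, which does not tend to 0, so the series diverges by the divergence test.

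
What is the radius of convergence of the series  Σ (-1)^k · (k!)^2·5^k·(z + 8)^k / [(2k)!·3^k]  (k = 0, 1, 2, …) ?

The ratio of consecutive coefficients is (k+1)²/[(2k+1)·(2k+2)] · 5/3 → 5/12.
The series converges when 5/12 · |z + 8| < 1, giving R = 12/5.

R = 12/5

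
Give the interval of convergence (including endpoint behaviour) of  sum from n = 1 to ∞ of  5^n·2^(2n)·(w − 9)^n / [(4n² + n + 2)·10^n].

[17/2, 19/2]

Ratio test: |a_{n+1}/a_n| = [(4n² + n + 2)/(4(n+1)² + (n+1) + 2)] · 5·4/10 → 2 as n → ∞.
Hence the series converges for |w − 9| < 1/(2) = 1/2, so the radius of convergence is 1/2.
Check w = 19/2: the series is dominated by a constant times Σ 1/n², which converges (p = 2 > 1).
At w = 17/2: the series is dominated by a constant times Σ 1/n², which converges (p = 2 > 1).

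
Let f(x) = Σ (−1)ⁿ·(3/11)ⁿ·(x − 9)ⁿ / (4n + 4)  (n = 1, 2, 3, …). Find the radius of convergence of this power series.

R = 11/3

The ratio of consecutive coefficients is [(4n + 4)/(4(n+1) + 4)] · 3/11 → 3/11.
The series converges when 3/11 · |x − 9| < 1, giving R = 11/3.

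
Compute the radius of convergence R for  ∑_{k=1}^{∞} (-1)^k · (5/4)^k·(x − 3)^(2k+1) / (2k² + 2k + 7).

Ratio test: |a_{k+1}/a_k| = [(2k² + 2k + 7)/(2(k+1)² + 2(k+1) + 7)] · 5/4 → 5/4 as k → ∞.
Successive powers of (x − 3) differ by 2, so the series converges when |x − 3|² · 5/4 < 1, i.e. |x − 3| < √(4/5). So R = 2√5/5.

R = 2√5/5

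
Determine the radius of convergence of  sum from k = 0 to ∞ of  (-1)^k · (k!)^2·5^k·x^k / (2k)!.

Apply the ratio test: |a_{k+1}| / |a_k| = (k+1)²/[(2k+1)·(2k+2)] · 5, which tends to 5/4 as k → ∞.
Hence the series converges for |x| < 1/(5/4) = 4/5, so the radius of convergence is 4/5.

R = 4/5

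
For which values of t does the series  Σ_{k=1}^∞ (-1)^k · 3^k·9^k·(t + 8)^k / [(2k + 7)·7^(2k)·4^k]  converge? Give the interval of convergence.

Apply the ratio test: |a_{k+1}| / |a_k| = [(2k + 7)/(2(k+1) + 7)] · 3·9/(49·4), which tends to 27/196 as k → ∞.
Hence the series converges for |t + 8| < 1/(27/196) = 196/27, so the radius of convergence is 196/27.
When t = -20/27, convergence follows from the alternating series test (terms decrease monotonically to 0).
When t = -412/27, comparison with the harmonic series Σ 1/k shows the series diverges.

(-412/27, -20/27]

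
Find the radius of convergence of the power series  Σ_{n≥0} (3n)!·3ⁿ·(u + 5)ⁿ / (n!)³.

Ratio test: |a_{n+1}/a_n| = (3n+1)·(3n+2)·(3n+3)/(n+1)³ · 3 → 81 as n → ∞.
The series converges when 81 · |u + 5| < 1, giving R = 1/81.

R = 1/81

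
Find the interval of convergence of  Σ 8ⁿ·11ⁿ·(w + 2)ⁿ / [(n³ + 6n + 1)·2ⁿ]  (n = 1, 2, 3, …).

By the ratio test, |a_{n+1}/a_n| = [(n³ + 6n + 1)/((n+1)³ + 6(n+1) + 1)] · 8·11/2 → 44.
The series converges when 44 · |w + 2| < 1, giving R = 1/44.
When w = -87/44, the series is dominated by a constant times Σ 1/n³, which converges (p = 3 > 1).
At w = -89/44: absolute convergence follows by limit comparison with Σ 1/n³.

[-89/44, -87/44]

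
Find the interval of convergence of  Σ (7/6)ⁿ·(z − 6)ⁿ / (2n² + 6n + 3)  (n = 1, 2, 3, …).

Apply the ratio test: |a_{n+1}| / |a_n| = [(2n² + 6n + 3)/(2(n+1)² + 6(n+1) + 3)] · 7/6, which tends to 7/6 as n → ∞.
The series converges when 7/6 · |z − 6| < 1, giving R = 6/7.
When z = 48/7, absolute convergence follows by limit comparison with Σ 1/n².
When z = 36/7, absolute convergence follows by limit comparison with Σ 1/n².

[36/7, 48/7]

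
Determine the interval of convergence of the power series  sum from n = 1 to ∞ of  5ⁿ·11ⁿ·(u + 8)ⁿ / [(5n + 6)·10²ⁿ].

Ratio test: |a_{n+1}/a_n| = [(5n + 6)/(5(n+1) + 6)] · 5·11/100 → 11/20 as n → ∞.
Hence the series converges for |u + 8| < 1/(11/20) = 20/11, so the radius of convergence is 20/11.
At u = -68/11: the terms are asymptotic to a nonzero constant times 1/n, so the series diverges by limit comparison with Σ 1/n.
Check u = -108/11: an alternating series whose terms decrease to 0 in absolute value, so it converges by the Leibniz criterion.

[-108/11, -68/11)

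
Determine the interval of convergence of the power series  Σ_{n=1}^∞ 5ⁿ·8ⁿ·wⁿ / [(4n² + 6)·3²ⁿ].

[-9/40, 9/40]

Ratio test: |a_{n+1}/a_n| = [(4n² + 6)/(4(n+1)² + 6)] · 5·8/9 → 40/9 as n → ∞.
Thus R = 1/(40/9) = 9/40.
When w = 9/40, absolute convergence follows by limit comparison with Σ 1/n².
Check w = -9/40: the terms are on the order of 1/n², so the series converges absolutely by comparison with the p-series (p = 2 > 1).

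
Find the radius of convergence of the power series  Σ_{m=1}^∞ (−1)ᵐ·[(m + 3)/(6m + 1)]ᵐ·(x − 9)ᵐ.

Applying the root test, |a_m|^(1/m) = (m + 3)/(6m + 1) → 1/6.
Hence the series converges for |x − 9| < 1/(1/6) = 6, so the radius of convergence is 6.

R = 6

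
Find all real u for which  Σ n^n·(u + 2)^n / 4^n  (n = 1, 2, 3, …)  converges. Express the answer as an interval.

Root test: |a_n|^(1/n) = n/4 → ∞.
The root grows without bound, so R = 0 (convergence only at u = -2).

{-2}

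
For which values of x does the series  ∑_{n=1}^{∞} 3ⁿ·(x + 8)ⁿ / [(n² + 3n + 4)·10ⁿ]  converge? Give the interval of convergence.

[-34/3, -14/3]

Apply the ratio test: |a_{n+1}| / |a_n| = [(n² + 3n + 4)/((n+1)² + 3(n+1) + 4)] · 3/10, which tends to 3/10 as n → ∞.
Hence the series converges for |x + 8| < 1/(3/10) = 10/3, so the radius of convergence is 10/3.
Endpoint x = -14/3: the series is dominated by a constant times Σ 1/n², which converges (p = 2 > 1).
At x = -34/3: the terms are on the order of 1/n², so the series converges absolutely by comparison with the p-series (p = 2 > 1).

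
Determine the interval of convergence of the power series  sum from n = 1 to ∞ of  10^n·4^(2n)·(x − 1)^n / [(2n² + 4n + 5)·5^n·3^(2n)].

[23/32, 41/32]

Apply the ratio test: |a_{n+1}| / |a_n| = [(2n² + 4n + 5)/(2(n+1)² + 4(n+1) + 5)] · 10·16/(5·9), which tends to 32/9 as n → ∞.
Thus R = 1/(32/9) = 9/32.
When x = 41/32, the series is dominated by a constant times Σ 1/n², which converges (p = 2 > 1).
Endpoint x = 23/32: absolute convergence follows by limit comparison with Σ 1/n².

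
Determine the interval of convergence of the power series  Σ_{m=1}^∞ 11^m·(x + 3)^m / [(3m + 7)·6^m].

Ratio test: |a_{m+1}/a_m| = [(3m + 7)/(3(m+1) + 7)] · 11/6 → 11/6 as m → ∞.
Convergence for |x + 3| · 11/6 < 1, i.e. |x + 3| < 6/11. So R = 6/11.
At x = -27/11: the terms behave like c/m; limit comparison with the harmonic series gives divergence.
At x = -39/11: the terms alternate in sign and decrease monotonically to 0 in absolute value (size ~ c/m), so the alternating series test gives convergence.

[-39/11, -27/11)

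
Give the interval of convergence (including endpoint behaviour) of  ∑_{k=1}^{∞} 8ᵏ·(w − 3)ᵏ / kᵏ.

Applying the root test, |a_k|^(1/k) = 8/k → 0.
Since the k-th root of |a_k| tends to 0, the series converges for all real w; R = ∞.

(−∞, ∞)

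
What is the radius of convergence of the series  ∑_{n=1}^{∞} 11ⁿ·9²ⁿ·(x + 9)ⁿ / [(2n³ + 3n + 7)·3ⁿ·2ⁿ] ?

R = 2/297

Apply the ratio test: |a_{n+1}| / |a_n| = [(2n³ + 3n + 7)/(2(n+1)³ + 3(n+1) + 7)] · 11·81/(3·2), which tends to 297/2 as n → ∞.
The series converges when 297/2 · |x + 9| < 1, giving R = 2/297.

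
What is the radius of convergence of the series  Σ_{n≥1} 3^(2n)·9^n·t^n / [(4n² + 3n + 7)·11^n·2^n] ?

Apply the ratio test: |a_{n+1}| / |a_n| = [(4n² + 3n + 7)/(4(n+1)² + 3(n+1) + 7)] · 9·9/(11·2), which tends to 81/22 as n → ∞.
Hence the series converges for |t| < 1/(81/22) = 22/81, so the radius of convergence is 22/81.

R = 22/81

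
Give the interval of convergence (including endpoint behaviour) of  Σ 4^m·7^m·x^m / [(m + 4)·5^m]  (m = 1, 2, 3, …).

[-5/28, 5/28)

The ratio of consecutive coefficients is [(m + 4)/((m+1) + 4)] · 4·7/5 → 28/5.
Hence the series converges for |x| < 1/(28/5) = 5/28, so the radius of convergence is 5/28.
At x = 5/28: the terms behave like c/m; limit comparison with the harmonic series gives divergence.
At x = -5/28: the terms alternate in sign and decrease monotonically to 0 in absolute value (size ~ c/m), so the alternating series test gives convergence.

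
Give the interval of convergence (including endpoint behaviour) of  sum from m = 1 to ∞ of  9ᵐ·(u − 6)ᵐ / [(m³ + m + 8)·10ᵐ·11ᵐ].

Ratio test: |a_{m+1}/a_m| = [(m³ + m + 8)/((m+1)³ + (m+1) + 8)] · 9/(10·11) → 9/110 as m → ∞.
Hence the series converges for |u − 6| < 1/(9/110) = 110/9, so the radius of convergence is 110/9.
Endpoint u = 164/9: the series is dominated by a constant times Σ 1/m³, which converges (p = 3 > 1).
At u = -56/9: the series is dominated by a constant times Σ 1/m³, which converges (p = 3 > 1).

[-56/9, 164/9]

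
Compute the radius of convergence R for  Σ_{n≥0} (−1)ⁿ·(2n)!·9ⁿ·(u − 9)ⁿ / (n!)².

R = 1/36

By the ratio test, |a_{n+1}/a_n| = (2n+1)·(2n+2)/(n+1)² · 9 → 36.
Convergence for |u − 9| · 36 < 1, i.e. |u − 9| < 1/36. So R = 1/36.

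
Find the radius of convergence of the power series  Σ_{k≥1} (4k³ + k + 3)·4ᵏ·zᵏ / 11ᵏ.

Ratio test: |a_{k+1}/a_k| = [(4(k+1)³ + (k+1) + 3)/(4k³ + k + 3)] · 4/11 → 4/11 as k → ∞.
The series converges when 4/11 · |z| < 1, giving R = 11/4.

R = 11/4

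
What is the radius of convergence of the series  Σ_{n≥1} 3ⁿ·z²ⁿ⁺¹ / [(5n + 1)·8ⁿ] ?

The ratio of consecutive coefficients is [(5n + 1)/(5(n+1) + 1)] · 3/8 → 3/8.
Successive powers of z differ by 2, so the series converges when |z|² · 3/8 < 1, i.e. |z| < √(8/3). So R = 2√6/3.

R = 2√6/3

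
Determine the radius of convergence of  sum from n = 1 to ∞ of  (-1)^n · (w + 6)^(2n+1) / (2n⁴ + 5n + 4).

The ratio of consecutive coefficients is (2n⁴ + 5n + 4)/(2(n+1)⁴ + 5(n+1) + 4) → 1.
Successive powers of (w + 6) differ by 2, so the series converges when |w + 6|² · 1 < 1, i.e. |w + 6| < √(1) = 1. So R = 1.

R = 1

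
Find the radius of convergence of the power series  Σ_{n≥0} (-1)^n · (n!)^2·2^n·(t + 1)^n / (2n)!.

R = 2

By the ratio test, |a_{n+1}/a_n| = (n+1)²/[(2n+1)·(2n+2)] · 2 → 1/2.
The series converges when 1/2 · |t + 1| < 1, giving R = 2.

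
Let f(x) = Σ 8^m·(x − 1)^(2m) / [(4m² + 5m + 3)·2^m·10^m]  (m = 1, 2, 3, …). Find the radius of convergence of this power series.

R = √10/2

Apply the ratio test: |a_{m+1}| / |a_m| = [(4m² + 5m + 3)/(4(m+1)² + 5(m+1) + 3)] · 8/(2·10), which tends to 2/5 as m → ∞.
Since the exponent of (x − 1) increases by 2 each term, convergence requires |x − 1|² < 5/2, hence R = √10/2.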